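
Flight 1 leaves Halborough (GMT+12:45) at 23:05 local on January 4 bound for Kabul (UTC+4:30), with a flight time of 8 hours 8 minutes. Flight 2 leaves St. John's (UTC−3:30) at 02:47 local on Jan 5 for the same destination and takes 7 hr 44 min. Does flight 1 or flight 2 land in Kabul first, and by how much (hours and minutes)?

Flight 1 in UTC: 23:05 − 12:45 = 10:20 on Jan 4.
+8 hours 8 minutes → arrive 18:28 UTC on Jan 4.
Flight 2 in UTC: 02:47 + 3:30 = 06:17 on Jan 5.
+7 hours and 44 minutes → arrive 14:01 UTC on Jan 5.
Flight 1 lands earlier by 19 hours 33 minutes.

the first, by 19 hours 33 minutes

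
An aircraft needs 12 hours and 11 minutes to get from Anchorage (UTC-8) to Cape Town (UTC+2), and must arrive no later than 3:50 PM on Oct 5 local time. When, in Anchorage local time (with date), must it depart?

Target arrival in UTC: 3:50 PM − 2:00 = 1:50 PM on Oct 5.
Subtract 12 hours and 11 minutes → departure 1:39 AM UTC on Oct 5.
Anchorage is UTC−8:00: 1:39 AM − 8:00 = 5:39 PM on Oct 4.

5:39 PM on Oct 4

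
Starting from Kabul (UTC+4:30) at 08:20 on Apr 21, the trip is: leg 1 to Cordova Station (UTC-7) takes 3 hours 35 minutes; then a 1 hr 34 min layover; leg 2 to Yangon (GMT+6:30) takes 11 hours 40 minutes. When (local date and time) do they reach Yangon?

03:09 on April 22

Convert departure to UTC: 08:20 − 4:30 = 03:50 UTC on Apr 21.
Add 3 hours and 35 minutes leg 1 → 07:25 UTC.
Add 1 hour 34 minutes layover in Cordova Station → 08:59 UTC.
Add 11 hours 40 minutes leg 2 → 20:39 UTC.
Yangon is UTC+6:30, so local arrival = 20:39 + 6:30 = 03:09 on Apr 22.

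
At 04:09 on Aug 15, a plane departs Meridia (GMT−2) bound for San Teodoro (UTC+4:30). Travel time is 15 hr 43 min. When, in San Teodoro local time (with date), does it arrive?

Convert departure to UTC: 04:09 + 2:00 = 06:09 UTC on Aug 15.
Add 15 hours and 43 minutes travel time → 21:52 UTC.
San Teodoro is UTC+4:30, so local arrival = 21:52 + 4:30 = 02:22 on Aug 16.

02:22 on Aug 16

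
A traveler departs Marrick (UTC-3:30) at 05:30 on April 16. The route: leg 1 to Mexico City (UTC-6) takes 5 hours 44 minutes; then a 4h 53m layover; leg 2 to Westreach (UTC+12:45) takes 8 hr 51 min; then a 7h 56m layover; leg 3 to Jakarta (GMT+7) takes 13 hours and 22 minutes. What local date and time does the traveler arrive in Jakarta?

08:46 on April 18

Convert departure to UTC: 05:30 + 3:30 = 09:00 UTC on Apr 16.
Add 5 hours and 44 minutes leg 1 → 14:44 UTC.
Add 4 hours 53 minutes layover in Mexico City → 19:37 UTC.
Add 8 hours and 51 minutes leg 2 → 04:28 UTC (Apr 17).
Add 7 hours and 56 minutes layover in Westreach → 12:24 UTC.
Add 13 hours 22 minutes leg 3 → 01:46 UTC (Apr 18).
Jakarta is UTC+7:00, so local arrival = 01:46 + 7:00 = 08:46 on Apr 18.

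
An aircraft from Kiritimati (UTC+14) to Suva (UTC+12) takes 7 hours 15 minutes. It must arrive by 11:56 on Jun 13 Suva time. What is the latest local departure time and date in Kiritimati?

Target arrival in UTC: 11:56 − 12:00 = 23:56 on Jun 12.
Subtract 7 hours and 15 minutes → departure 16:41 UTC on Jun 12.
Kiritimati is UTC+14:00: 16:41 + 14:00 = 06:41 on Jun 13.

06:41 on June 13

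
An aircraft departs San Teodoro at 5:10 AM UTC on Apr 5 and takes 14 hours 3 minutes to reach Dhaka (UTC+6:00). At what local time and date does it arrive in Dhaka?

1:13 AM on Apr 6

Departure is given in UTC: 5:10 AM on Apr 5.
Add 14 hours and 3 minutes → 7:13 PM UTC.
Dhaka is UTC+6:00: 7:13 PM + 6:00 = 1:13 AM on Apr 6.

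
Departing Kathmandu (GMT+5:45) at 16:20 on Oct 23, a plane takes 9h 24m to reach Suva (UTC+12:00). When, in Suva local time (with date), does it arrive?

07:59 on Oct 24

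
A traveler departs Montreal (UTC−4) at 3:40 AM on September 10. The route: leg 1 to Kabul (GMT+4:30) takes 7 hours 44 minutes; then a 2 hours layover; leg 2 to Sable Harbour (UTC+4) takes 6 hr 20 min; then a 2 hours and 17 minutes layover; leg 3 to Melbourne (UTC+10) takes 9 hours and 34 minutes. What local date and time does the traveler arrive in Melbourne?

9:35 PM on September 11

Convert departure to UTC: 3:40 AM + 4:00 = 7:40 AM UTC on Sep 10.
Add 7 hours 44 minutes leg 1 → 3:24 PM UTC.
Add 2 hours layover in Kabul → 5:24 PM UTC.
Add 6 hours 20 minutes leg 2 → 11:44 PM UTC.
Add 2 hours and 17 minutes layover in Sable Harbour → 2:01 AM UTC (Sep 11).
Add 9 hours and 34 minutes leg 3 → 11:35 AM UTC.
Melbourne is UTC+10:00, so local arrival = 11:35 AM + 10:00 = 9:35 PM on Sep 11.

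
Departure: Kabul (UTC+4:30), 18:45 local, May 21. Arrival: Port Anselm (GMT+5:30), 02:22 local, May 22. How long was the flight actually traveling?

6 hours 37 minutes

Departure in UTC: 18:45 − 4:30 = 14:15 on May 21.
Arrival in UTC: 02:22 − 5:30 = 20:52 on May 21.
Elapsed = 20:52 − 14:15 = 6 hours 37 minutes.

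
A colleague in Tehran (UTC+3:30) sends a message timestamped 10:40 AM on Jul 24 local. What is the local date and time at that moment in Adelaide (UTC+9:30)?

4:40 PM on Jul 24

In UTC: 10:40 AM − 3:30 = 7:10 AM on Jul 24.
Adelaide is UTC+9:30: 7:10 AM + 9:30 = 4:40 PM on Jul 24.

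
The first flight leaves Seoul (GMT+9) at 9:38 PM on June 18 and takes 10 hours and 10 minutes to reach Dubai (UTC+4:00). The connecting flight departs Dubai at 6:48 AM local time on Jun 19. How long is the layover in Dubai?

Convert departure to UTC: 9:38 PM − 9:00 = 12:38 PM UTC on Jun 18.
Add 10 hours and 10 minutes flight time → 10:48 PM UTC.
Dubai is UTC+4:00, so local arrival = 10:48 PM + 4:00 = 2:48 AM on Jun 19.
Layover = 6:48 AM − 2:48 AM = 4 hours.

4 hours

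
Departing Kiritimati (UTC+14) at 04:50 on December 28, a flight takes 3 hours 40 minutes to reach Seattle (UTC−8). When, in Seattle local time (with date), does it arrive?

Convert departure to UTC: 04:50 − 14:00 = 14:50 UTC on Dec 27.
Add 3 hours 40 minutes travel time → 18:30 UTC.
Seattle is UTC−8:00, so local arrival = 18:30 − 8:00 = 10:30 on Dec 27.

10:30 on December 27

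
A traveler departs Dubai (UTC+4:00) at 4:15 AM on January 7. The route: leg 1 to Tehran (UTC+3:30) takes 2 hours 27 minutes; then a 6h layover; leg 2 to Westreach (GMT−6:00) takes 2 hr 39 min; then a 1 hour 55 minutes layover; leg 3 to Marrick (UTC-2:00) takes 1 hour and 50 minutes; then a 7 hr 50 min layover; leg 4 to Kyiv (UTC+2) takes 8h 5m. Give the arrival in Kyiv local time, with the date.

9:01 AM on Jan 8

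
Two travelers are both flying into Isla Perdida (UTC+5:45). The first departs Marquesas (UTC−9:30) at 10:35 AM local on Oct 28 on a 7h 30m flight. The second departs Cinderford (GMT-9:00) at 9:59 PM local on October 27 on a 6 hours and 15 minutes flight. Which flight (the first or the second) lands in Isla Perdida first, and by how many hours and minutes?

the second, by 14 hours 21 minutes

Flight 1 in UTC: 10:35 AM + 9:30 = 8:05 PM on Oct 28.
+7 hours 30 minutes → arrive 3:35 AM UTC on Oct 29.
Flight 2 in UTC: 9:59 PM + 9:00 = 6:59 AM on Oct 28.
+6 hours 15 minutes → arrive 1:14 PM UTC on Oct 28.
Flight 2 lands earlier by 14 hours 21 minutes.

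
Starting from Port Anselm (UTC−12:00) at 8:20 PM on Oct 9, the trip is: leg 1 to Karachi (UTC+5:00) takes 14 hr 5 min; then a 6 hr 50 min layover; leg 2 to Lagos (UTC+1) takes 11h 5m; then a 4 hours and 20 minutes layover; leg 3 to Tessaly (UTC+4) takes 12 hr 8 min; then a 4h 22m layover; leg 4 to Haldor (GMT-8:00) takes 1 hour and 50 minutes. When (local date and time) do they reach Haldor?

7:00 AM on October 12

Convert departure to UTC: 8:20 PM + 12:00 = 8:20 AM UTC on Oct 10.
Add 14 hours and 5 minutes leg 1 → 10:25 PM UTC.
Add 6 hours 50 minutes layover in Karachi → 5:15 AM UTC (Oct 11).
Add 11 hours 5 minutes leg 2 → 4:20 PM UTC.
Add 4 hours and 20 minutes layover in Lagos → 8:40 PM UTC.
Add 12 hours and 8 minutes leg 3 → 8:48 AM UTC (Oct 12).
Add 4 hours and 22 minutes layover in Tessaly → 1:10 PM UTC.
Add 1 hour 50 minutes leg 4 → 3:00 PM UTC.
Haldor is UTC−8:00, so local arrival = 3:00 PM − 8:00 = 7:00 AM on Oct 12.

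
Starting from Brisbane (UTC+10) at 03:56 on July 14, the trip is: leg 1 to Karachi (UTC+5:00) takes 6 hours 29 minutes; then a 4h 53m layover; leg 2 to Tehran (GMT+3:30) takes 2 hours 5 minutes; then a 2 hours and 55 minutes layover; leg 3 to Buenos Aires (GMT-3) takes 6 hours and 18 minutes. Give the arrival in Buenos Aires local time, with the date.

13:36 on Jul 14

Convert departure to UTC: 03:56 − 10:00 = 17:56 UTC on Jul 13.
Add 6 hours and 29 minutes leg 1 → 00:25 UTC (Jul 14).
Add 4 hours and 53 minutes layover in Karachi → 05:18 UTC.
Add 2 hours and 5 minutes leg 2 → 07:23 UTC.
Add 2 hours 55 minutes layover in Tehran → 10:18 UTC.
Add 6 hours 18 minutes leg 3 → 16:36 UTC.
Buenos Aires is UTC−3:00, so local arrival = 16:36 − 3:00 = 13:36 on Jul 14.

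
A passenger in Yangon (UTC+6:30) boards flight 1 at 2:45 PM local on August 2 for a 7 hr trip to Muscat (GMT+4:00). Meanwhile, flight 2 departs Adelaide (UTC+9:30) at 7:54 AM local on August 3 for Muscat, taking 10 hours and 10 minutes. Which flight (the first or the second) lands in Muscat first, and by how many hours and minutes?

the first, by 17 hours 19 minutes

Flight 1 in UTC: 2:45 PM − 6:30 = 8:15 AM on Aug 2.
+7 hours → arrive 3:15 PM UTC on Aug 2.
Flight 2 in UTC: 7:54 AM − 9:30 = 10:24 PM on Aug 2.
+10 hours 10 minutes → arrive 8:34 AM UTC on Aug 3.
Flight 1 lands earlier by 17 hours 19 minutes.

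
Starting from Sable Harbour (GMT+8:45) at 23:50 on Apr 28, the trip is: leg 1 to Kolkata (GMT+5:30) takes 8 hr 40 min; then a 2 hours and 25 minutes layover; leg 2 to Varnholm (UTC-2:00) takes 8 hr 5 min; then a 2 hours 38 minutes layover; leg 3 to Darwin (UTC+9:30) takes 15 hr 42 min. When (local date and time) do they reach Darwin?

14:05 on Apr 30

Convert departure to UTC: 23:50 − 8:45 = 15:05 UTC on Apr 28.
Add 8 hours 40 minutes leg 1 → 23:45 UTC.
Add 2 hours 25 minutes layover in Kolkata → 02:10 UTC (Apr 29).
Add 8 hours and 5 minutes leg 2 → 10:15 UTC.
Add 2 hours and 38 minutes layover in Varnholm → 12:53 UTC.
Add 15 hours 42 minutes leg 3 → 04:35 UTC (Apr 30).
Darwin is UTC+9:30, so local arrival = 04:35 + 9:30 = 14:05 on Apr 30.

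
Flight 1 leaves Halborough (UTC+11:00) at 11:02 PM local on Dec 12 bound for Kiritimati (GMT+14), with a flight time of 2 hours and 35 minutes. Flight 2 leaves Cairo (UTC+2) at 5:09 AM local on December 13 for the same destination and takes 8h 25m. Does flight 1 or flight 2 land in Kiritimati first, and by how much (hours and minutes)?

the first, by 20 hours 57 minutes

Flight 1 in UTC: 11:02 PM − 11:00 = 12:02 PM on Dec 12.
+2 hours 35 minutes → arrive 2:37 PM UTC on Dec 12.
Flight 2 in UTC: 5:09 AM − 2:00 = 3:09 AM on Dec 13.
+8 hours 25 minutes → arrive 11:34 AM UTC on Dec 13.
Flight 1 lands earlier by 20 hours 57 minutes.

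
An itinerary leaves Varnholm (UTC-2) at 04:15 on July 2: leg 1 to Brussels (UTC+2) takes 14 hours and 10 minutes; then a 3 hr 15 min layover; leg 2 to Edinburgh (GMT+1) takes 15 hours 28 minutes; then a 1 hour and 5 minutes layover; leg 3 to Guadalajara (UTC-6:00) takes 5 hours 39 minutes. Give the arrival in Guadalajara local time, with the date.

15:52 on July 3

Convert departure to UTC: 04:15 + 2:00 = 06:15 UTC on Jul 2.
Add 14 hours 10 minutes leg 1 → 20:25 UTC.
Add 3 hours and 15 minutes layover in Brussels → 23:40 UTC.
Add 15 hours 28 minutes leg 2 → 15:08 UTC (Jul 3).
Add 1 hour 5 minutes layover in Edinburgh → 16:13 UTC.
Add 5 hours 39 minutes leg 3 → 21:52 UTC.
Guadalajara is UTC−6:00, so local arrival = 21:52 − 6:00 = 15:52 on Jul 3.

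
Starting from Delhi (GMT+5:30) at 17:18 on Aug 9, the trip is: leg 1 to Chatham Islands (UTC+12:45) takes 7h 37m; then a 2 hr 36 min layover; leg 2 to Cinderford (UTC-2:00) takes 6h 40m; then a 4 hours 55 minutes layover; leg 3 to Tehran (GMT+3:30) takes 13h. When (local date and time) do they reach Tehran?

Convert departure to UTC: 17:18 − 5:30 = 11:48 UTC on Aug 9.
Add 7 hours and 37 minutes leg 1 → 19:25 UTC.
Add 2 hours 36 minutes layover in Chatham Islands → 22:01 UTC.
Add 6 hours and 40 minutes leg 2 → 04:41 UTC (Aug 10).
Add 4 hours and 55 minutes layover in Cinderford → 09:36 UTC.
Add 13 hours leg 3 → 22:36 UTC.
Tehran is UTC+3:30, so local arrival = 22:36 + 3:30 = 02:06 on Aug 11.

02:06 on Aug 11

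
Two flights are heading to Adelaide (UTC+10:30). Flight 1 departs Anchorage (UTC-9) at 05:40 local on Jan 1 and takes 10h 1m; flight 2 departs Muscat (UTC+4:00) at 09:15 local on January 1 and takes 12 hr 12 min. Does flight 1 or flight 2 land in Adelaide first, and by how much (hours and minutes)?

the second, by 7 hours 14 minutes

Flight 1 in UTC: 05:40 + 9:00 = 14:40 on Jan 1.
+10 hours 1 minute → arrive 00:41 UTC on Jan 2.
Flight 2 in UTC: 09:15 − 4:00 = 05:15 on Jan 1.
+12 hours 12 minutes → arrive 17:27 UTC on Jan 1.
Flight 2 lands earlier by 7 hours 14 minutes.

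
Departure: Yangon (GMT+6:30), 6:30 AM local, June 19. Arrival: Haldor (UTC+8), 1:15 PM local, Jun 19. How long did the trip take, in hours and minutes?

Haldor is 1:30 ahead of Yangon.
Clock-face elapsed time (ignoring zones) is 6 hours 45 minutes.
Actual elapsed = 6 hours 45 minutes − 1:30 = 5 hours 15 minutes.

5 hours 15 minutes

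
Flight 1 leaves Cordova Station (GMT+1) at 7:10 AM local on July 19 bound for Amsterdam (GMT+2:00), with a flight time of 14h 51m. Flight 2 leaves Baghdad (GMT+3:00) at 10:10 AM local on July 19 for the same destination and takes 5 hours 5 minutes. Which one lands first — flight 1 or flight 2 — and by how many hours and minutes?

the second, by 8 hours 46 minutes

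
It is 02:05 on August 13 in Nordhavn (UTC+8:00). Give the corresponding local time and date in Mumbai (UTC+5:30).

23:35 on Aug 12

In UTC: 02:05 − 8:00 = 18:05 on Aug 12.
Mumbai is UTC+5:30: 18:05 + 5:30 = 23:35 on Aug 12.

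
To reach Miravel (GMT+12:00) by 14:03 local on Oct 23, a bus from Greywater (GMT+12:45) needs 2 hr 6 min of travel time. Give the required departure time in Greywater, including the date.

Target arrival in UTC: 14:03 − 12:00 = 02:03 on Oct 23.
Subtract 2 hours and 6 minutes → departure 23:57 UTC on Oct 22.
Greywater is UTC+12:45: 23:57 + 12:45 = 12:42 on Oct 23.

12:42 on October 23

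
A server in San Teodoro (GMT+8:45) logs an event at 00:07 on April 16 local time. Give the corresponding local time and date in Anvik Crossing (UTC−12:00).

In UTC: 00:07 − 8:45 = 15:22 on Apr 15.
Anvik Crossing is UTC−12:00: 15:22 − 12:00 = 03:22 on Apr 15.

03:22 on April 15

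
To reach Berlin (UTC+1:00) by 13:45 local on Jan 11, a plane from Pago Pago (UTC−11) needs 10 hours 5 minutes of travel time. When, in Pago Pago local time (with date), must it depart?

Target arrival in UTC: 13:45 − 1:00 = 12:45 on Jan 11.
Subtract 10 hours and 5 minutes → departure 02:40 UTC on Jan 11.
Pago Pago is UTC−11:00: 02:40 − 11:00 = 15:40 on Jan 10.

15:40 on Jan 10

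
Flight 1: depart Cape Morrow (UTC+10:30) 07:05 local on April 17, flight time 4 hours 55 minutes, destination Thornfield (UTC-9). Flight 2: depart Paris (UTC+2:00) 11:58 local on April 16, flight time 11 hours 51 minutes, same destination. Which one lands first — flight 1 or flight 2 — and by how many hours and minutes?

Flight 1 in UTC: 07:05 − 10:30 = 20:35 on Apr 16.
+4 hours and 55 minutes → arrive 01:30 UTC on Apr 17.
Flight 2 in UTC: 11:58 − 2:00 = 09:58 on Apr 16.
+11 hours 51 minutes → arrive 21:49 UTC on Apr 16.
Flight 2 lands earlier by 3 hours 41 minutes.

the second, by 3 hours 41 minutes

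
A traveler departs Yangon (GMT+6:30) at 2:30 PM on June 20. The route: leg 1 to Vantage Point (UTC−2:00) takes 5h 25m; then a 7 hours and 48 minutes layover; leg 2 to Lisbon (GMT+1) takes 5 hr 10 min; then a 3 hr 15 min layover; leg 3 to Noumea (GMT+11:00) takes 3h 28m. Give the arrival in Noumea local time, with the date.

8:06 PM on June 21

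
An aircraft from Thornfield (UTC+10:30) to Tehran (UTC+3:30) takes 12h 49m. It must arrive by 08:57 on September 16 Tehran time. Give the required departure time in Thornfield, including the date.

Target arrival in UTC: 08:57 − 3:30 = 05:27 on Sep 16.
Subtract 12 hours and 49 minutes → departure 16:38 UTC on Sep 15.
Thornfield is UTC+10:30: 16:38 + 10:30 = 03:08 on Sep 16.

03:08 on September 16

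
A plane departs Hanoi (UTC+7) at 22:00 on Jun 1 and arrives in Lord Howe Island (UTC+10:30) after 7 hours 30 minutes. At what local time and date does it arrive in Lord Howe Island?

Convert departure to UTC: 22:00 − 7:00 = 15:00 UTC on Jun 1.
Add 7 hours and 30 minutes travel time → 22:30 UTC.
Lord Howe Island is UTC+10:30, so local arrival = 22:30 + 10:30 = 09:00 on Jun 2.

09:00 on Jun 2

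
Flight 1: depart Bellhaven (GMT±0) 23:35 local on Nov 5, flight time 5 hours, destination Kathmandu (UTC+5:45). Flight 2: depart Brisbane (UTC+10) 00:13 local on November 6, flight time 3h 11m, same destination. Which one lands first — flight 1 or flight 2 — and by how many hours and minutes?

Flight 1 departs at 23:35 UTC (Nov 5).
+5 hours → arrive 04:35 UTC on Nov 6.
Flight 2 in UTC: 00:13 − 10:00 = 14:13 on Nov 5.
+3 hours 11 minutes → arrive 17:24 UTC on Nov 5.
Flight 2 lands earlier by 11 hours 11 minutes.

the second, by 11 hours 11 minutes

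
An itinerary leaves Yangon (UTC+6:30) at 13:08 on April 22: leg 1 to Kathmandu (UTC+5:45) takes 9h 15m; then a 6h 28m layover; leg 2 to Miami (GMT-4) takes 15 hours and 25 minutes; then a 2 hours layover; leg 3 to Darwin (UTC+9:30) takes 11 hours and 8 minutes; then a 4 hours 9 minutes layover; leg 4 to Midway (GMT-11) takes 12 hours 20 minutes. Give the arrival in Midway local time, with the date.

Convert departure to UTC: 13:08 − 6:30 = 06:38 UTC on Apr 22.
Add 9 hours and 15 minutes leg 1 → 15:53 UTC.
Add 6 hours 28 minutes layover in Kathmandu → 22:21 UTC.
Add 15 hours 25 minutes leg 2 → 13:46 UTC (Apr 23).
Add 2 hours layover in Miami → 15:46 UTC.
Add 11 hours 8 minutes leg 3 → 02:54 UTC (Apr 24).
Add 4 hours and 9 minutes layover in Darwin → 07:03 UTC.
Add 12 hours 20 minutes leg 4 → 19:23 UTC.
Midway is UTC−11:00, so local arrival = 19:23 − 11:00 = 08:23 on Apr 24.

08:23 on April 24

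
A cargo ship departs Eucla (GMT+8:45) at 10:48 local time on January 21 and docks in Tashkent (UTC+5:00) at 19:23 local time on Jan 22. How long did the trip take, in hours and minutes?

36 hours 20 minutes

Departure in UTC: 10:48 − 8:45 = 02:03 on Jan 21.
Arrival in UTC: 19:23 − 5:00 = 14:23 on Jan 22.
Elapsed = 14:23 − 02:03 (+1 day) = 36 hours 20 minutes.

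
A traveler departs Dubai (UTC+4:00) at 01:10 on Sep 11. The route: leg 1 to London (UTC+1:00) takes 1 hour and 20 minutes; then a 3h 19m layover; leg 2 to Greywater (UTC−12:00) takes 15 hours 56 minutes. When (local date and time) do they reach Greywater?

Convert departure to UTC: 01:10 − 4:00 = 21:10 UTC on Sep 10.
Add 1 hour and 20 minutes leg 1 → 22:30 UTC.
Add 3 hours and 19 minutes layover in London → 01:49 UTC (Sep 11).
Add 15 hours 56 minutes leg 2 → 17:45 UTC.
Greywater is UTC−12:00, so local arrival = 17:45 − 12:00 = 05:45 on Sep 11.

05:45 on September 11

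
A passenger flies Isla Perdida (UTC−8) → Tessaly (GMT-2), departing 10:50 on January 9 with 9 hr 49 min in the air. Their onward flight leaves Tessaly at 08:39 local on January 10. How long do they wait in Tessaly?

6 hours

Convert departure to UTC: 10:50 + 8:00 = 18:50 UTC on Jan 9.
Add 9 hours 49 minutes flight time → 04:39 UTC (Jan 10).
Tessaly is UTC−2:00, so local arrival = 04:39 − 2:00 = 02:39 on Jan 10.
Layover = 08:39 − 02:39 = 6 hours.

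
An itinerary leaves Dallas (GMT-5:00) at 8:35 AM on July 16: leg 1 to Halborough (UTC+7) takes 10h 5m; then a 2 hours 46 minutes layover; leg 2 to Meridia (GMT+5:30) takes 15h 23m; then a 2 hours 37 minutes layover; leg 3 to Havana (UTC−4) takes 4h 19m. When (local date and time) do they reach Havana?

8:45 PM on Jul 17

Convert departure to UTC: 8:35 AM + 5:00 = 1:35 PM UTC on Jul 16.
Add 10 hours 5 minutes leg 1 → 11:40 PM UTC.
Add 2 hours 46 minutes layover in Halborough → 2:26 AM UTC (Jul 17).
Add 15 hours and 23 minutes leg 2 → 5:49 PM UTC.
Add 2 hours 37 minutes layover in Meridia → 8:26 PM UTC.
Add 4 hours and 19 minutes leg 3 → 12:45 AM UTC (Jul 18).
Havana is UTC−4:00, so local arrival = 12:45 AM − 4:00 = 8:45 PM on Jul 17.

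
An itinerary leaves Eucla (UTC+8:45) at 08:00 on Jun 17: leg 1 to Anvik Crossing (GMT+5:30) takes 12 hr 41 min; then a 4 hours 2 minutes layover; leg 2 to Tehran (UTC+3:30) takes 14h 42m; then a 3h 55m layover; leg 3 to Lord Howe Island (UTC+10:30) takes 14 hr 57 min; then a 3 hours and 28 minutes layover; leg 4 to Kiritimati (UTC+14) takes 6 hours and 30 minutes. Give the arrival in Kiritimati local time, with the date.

Convert departure to UTC: 08:00 − 8:45 = 23:15 UTC on Jun 16.
Add 12 hours 41 minutes leg 1 → 11:56 UTC (Jun 17).
Add 4 hours and 2 minutes layover in Anvik Crossing → 15:58 UTC.
Add 14 hours and 42 minutes leg 2 → 06:40 UTC (Jun 18).
Add 3 hours 55 minutes layover in Tehran → 10:35 UTC.
Add 14 hours and 57 minutes leg 3 → 01:32 UTC (Jun 19).
Add 3 hours and 28 minutes layover in Lord Howe Island → 05:00 UTC.
Add 6 hours and 30 minutes leg 4 → 11:30 UTC.
Kiritimati is UTC+14:00, so local arrival = 11:30 + 14:00 = 01:30 on Jun 20.

01:30 on June 20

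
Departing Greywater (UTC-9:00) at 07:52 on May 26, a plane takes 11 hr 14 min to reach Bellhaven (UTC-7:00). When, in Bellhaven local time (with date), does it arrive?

21:06 on May 26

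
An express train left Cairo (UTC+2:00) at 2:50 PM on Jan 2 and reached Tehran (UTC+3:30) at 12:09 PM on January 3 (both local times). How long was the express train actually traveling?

19 hours 49 minutes

Departure in UTC: 2:50 PM − 2:00 = 12:50 PM on Jan 2.
Arrival in UTC: 12:09 PM − 3:30 = 8:39 AM on Jan 3.
Elapsed = 8:39 AM − 12:50 PM (+1 day) = 19 hours 49 minutes.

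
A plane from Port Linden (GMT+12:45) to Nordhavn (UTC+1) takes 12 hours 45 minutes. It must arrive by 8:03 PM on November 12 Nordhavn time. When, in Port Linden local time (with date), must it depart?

7:03 PM on Nov 12

Target arrival in UTC: 8:03 PM − 1:00 = 7:03 PM on Nov 12.
Subtract 12 hours 45 minutes → departure 6:18 AM UTC on Nov 12.
Port Linden is UTC+12:45: 6:18 AM + 12:45 = 7:03 PM on Nov 12.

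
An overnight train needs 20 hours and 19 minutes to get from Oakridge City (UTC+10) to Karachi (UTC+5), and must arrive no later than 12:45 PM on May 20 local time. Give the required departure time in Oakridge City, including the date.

Target arrival in UTC: 12:45 PM − 5:00 = 7:45 AM on May 20.
Subtract 20 hours 19 minutes → departure 11:26 AM UTC on May 19.
Oakridge City is UTC+10:00: 11:26 AM + 10:00 = 9:26 PM on May 19.

9:26 PM on May 19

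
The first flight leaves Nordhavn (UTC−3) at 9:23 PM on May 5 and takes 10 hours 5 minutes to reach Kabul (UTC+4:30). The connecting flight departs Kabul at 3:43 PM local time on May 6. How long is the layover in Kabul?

Convert departure to UTC: 9:23 PM + 3:00 = 12:23 AM UTC on May 6.
Add 10 hours 5 minutes flight time → 10:28 AM UTC.
Kabul is UTC+4:30, so local arrival = 10:28 AM + 4:30 = 2:58 PM on May 6.
Layover = 3:43 PM − 2:58 PM = 45 minutes.

45 minutes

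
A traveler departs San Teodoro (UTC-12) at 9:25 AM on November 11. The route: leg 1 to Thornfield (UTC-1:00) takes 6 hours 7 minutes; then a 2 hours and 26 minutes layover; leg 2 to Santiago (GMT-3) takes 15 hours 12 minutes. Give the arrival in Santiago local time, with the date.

6:10 PM on Nov 12

Convert departure to UTC: 9:25 AM + 12:00 = 9:25 PM UTC on Nov 11.
Add 6 hours 7 minutes leg 1 → 3:32 AM UTC (Nov 12).
Add 2 hours 26 minutes layover in Thornfield → 5:58 AM UTC.
Add 15 hours and 12 minutes leg 2 → 9:10 PM UTC.
Santiago is UTC−3:00, so local arrival = 9:10 PM − 3:00 = 6:10 PM on Nov 12.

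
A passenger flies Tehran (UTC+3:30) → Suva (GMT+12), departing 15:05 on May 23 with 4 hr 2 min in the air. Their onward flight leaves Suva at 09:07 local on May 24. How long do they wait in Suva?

5 hours 30 minutes

Convert departure to UTC: 15:05 − 3:30 = 11:35 UTC on May 23.
Add 4 hours 2 minutes flight time → 15:37 UTC.
Suva is UTC+12:00, so local arrival = 15:37 + 12:00 = 03:37 on May 24.
Layover = 09:07 − 03:37 = 5 hours 30 minutes.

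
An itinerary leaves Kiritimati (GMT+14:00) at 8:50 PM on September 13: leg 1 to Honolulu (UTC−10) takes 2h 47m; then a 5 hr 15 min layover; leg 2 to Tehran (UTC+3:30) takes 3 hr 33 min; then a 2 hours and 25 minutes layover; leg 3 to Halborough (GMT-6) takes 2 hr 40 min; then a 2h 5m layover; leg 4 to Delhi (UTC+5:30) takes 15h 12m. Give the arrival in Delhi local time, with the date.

Convert departure to UTC: 8:50 PM − 14:00 = 6:50 AM UTC on Sep 13.
Add 2 hours and 47 minutes leg 1 → 9:37 AM UTC.
Add 5 hours and 15 minutes layover in Honolulu → 2:52 PM UTC.
Add 3 hours 33 minutes leg 2 → 6:25 PM UTC.
Add 2 hours and 25 minutes layover in Tehran → 8:50 PM UTC.
Add 2 hours 40 minutes leg 3 → 11:30 PM UTC.
Add 2 hours and 5 minutes layover in Halborough → 1:35 AM UTC (Sep 14).
Add 15 hours and 12 minutes leg 4 → 4:47 PM UTC.
Delhi is UTC+5:30, so local arrival = 4:47 PM + 5:30 = 10:17 PM on Sep 14.

10:17 PM on Sep 14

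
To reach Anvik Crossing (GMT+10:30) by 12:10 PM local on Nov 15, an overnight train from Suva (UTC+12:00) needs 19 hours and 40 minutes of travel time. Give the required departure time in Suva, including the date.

Target arrival in UTC: 12:10 PM − 10:30 = 1:40 AM on Nov 15.
Subtract 19 hours and 40 minutes → departure 6:00 AM UTC on Nov 14.
Suva is UTC+12:00: 6:00 AM + 12:00 = 6:00 PM on Nov 14.

6:00 PM on November 14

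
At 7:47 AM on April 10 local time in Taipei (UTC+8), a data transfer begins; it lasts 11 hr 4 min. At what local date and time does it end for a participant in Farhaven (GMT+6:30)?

Convert start to UTC: 7:47 AM − 8:00 = 11:47 PM UTC on Apr 9.
Add 11 hours and 4 minutes duration → 10:51 AM UTC (Apr 10).
Farhaven is UTC+6:30, so local end time = 10:51 AM + 6:30 = 5:21 PM on Apr 10.

5:21 PM on Apr 10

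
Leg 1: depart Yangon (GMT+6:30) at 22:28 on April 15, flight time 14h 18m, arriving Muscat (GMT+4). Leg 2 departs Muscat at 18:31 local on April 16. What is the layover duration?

Convert departure to UTC: 22:28 − 6:30 = 15:58 UTC on Apr 15.
Add 14 hours 18 minutes flight time → 06:16 UTC (Apr 16).
Muscat is UTC+4:00, so local arrival = 06:16 + 4:00 = 10:16 on Apr 16.
Layover = 18:31 − 10:16 = 8 hours 15 minutes.

8 hours 15 minutes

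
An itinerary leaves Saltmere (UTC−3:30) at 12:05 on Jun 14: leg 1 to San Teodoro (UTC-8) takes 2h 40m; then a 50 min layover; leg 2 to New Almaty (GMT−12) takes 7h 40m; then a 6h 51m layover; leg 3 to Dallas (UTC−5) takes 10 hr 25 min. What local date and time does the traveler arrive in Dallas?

15:01 on June 15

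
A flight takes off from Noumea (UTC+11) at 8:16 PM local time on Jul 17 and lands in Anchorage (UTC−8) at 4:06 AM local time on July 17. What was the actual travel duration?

Anchorage is 19:00 behind Noumea.
Clock-face elapsed time (ignoring zones) is −16 hours 10 minutes.
Actual elapsed = −16 hours 10 minutes + 19:00 = 2 hours 50 minutes.

2 hours 50 minutes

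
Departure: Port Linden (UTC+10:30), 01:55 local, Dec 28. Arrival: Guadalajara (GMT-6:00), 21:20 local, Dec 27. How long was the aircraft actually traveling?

Guadalajara is 16:30 behind Port Linden.
Clock-face elapsed time (ignoring zones) is −4 hours 35 minutes.
Actual elapsed = −4 hours 35 minutes + 16:30 = 11 hours 55 minutes.

11 hours 55 minutes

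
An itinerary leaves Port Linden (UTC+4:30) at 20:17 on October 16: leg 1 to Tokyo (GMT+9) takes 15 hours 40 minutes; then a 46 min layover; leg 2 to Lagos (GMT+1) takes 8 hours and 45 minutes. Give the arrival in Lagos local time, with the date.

17:58 on October 17

Convert departure to UTC: 20:17 − 4:30 = 15:47 UTC on Oct 16.
Add 15 hours and 40 minutes leg 1 → 07:27 UTC (Oct 17).
Add 46 minutes layover in Tokyo → 08:13 UTC.
Add 8 hours and 45 minutes leg 2 → 16:58 UTC.
Lagos is UTC+1:00, so local arrival = 16:58 + 1:00 = 17:58 on Oct 17.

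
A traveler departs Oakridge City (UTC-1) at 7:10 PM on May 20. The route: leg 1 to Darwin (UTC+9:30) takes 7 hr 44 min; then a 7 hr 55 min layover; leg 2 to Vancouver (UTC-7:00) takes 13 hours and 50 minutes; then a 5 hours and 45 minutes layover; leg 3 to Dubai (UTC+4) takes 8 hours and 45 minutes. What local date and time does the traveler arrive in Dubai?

Convert departure to UTC: 7:10 PM + 1:00 = 8:10 PM UTC on May 20.
Add 7 hours and 44 minutes leg 1 → 3:54 AM UTC (May 21).
Add 7 hours 55 minutes layover in Darwin → 11:49 AM UTC.
Add 13 hours and 50 minutes leg 2 → 1:39 AM UTC (May 22).
Add 5 hours and 45 minutes layover in Vancouver → 7:24 AM UTC.
Add 8 hours 45 minutes leg 3 → 4:09 PM UTC.
Dubai is UTC+4:00, so local arrival = 4:09 PM + 4:00 = 8:09 PM on May 22.

8:09 PM on May 22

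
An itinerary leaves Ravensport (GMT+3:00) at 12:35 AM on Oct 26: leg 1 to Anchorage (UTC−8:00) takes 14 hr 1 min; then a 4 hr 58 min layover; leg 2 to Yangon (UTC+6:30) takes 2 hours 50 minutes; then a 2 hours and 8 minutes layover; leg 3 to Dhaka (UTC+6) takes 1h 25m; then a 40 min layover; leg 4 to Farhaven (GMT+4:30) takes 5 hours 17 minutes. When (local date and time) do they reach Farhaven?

9:24 AM on Oct 27

Convert departure to UTC: 12:35 AM − 3:00 = 9:35 PM UTC on Oct 25.
Add 14 hours 1 minute leg 1 → 11:36 AM UTC (Oct 26).
Add 4 hours 58 minutes layover in Anchorage → 4:34 PM UTC.
Add 2 hours and 50 minutes leg 2 → 7:24 PM UTC.
Add 2 hours 8 minutes layover in Yangon → 9:32 PM UTC.
Add 1 hour and 25 minutes leg 3 → 10:57 PM UTC.
Add 40 minutes layover in Dhaka → 11:37 PM UTC.
Add 5 hours and 17 minutes leg 4 → 4:54 AM UTC (Oct 27).
Farhaven is UTC+4:30, so local arrival = 4:54 AM + 4:30 = 9:24 AM on Oct 27.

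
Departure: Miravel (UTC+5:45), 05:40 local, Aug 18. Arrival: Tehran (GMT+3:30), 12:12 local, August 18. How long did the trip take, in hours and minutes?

8 hours 47 minutes

Tehran is 2:15 behind Miravel.
Clock-face elapsed time (ignoring zones) is 6 hours 32 minutes.
Actual elapsed = 6 hours 32 minutes + 2:15 = 8 hours 47 minutes.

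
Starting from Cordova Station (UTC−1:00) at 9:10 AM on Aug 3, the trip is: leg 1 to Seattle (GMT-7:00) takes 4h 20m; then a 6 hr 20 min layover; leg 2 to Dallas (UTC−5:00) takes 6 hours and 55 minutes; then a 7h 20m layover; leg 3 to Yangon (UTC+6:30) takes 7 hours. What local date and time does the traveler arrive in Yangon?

12:35 AM on August 5

Convert departure to UTC: 9:10 AM + 1:00 = 10:10 AM UTC on Aug 3.
Add 4 hours and 20 minutes leg 1 → 2:30 PM UTC.
Add 6 hours 20 minutes layover in Seattle → 8:50 PM UTC.
Add 6 hours 55 minutes leg 2 → 3:45 AM UTC (Aug 4).
Add 7 hours 20 minutes layover in Dallas → 11:05 AM UTC.
Add 7 hours leg 3 → 6:05 PM UTC.
Yangon is UTC+6:30, so local arrival = 6:05 PM + 6:30 = 12:35 AM on Aug 5.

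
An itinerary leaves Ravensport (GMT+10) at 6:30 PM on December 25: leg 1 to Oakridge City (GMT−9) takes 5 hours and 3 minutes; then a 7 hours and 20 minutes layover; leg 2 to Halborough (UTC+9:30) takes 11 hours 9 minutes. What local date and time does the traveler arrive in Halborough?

5:32 PM on Dec 26

Convert departure to UTC: 6:30 PM − 10:00 = 8:30 AM UTC on Dec 25.
Add 5 hours 3 minutes leg 1 → 1:33 PM UTC.
Add 7 hours and 20 minutes layover in Oakridge City → 8:53 PM UTC.
Add 11 hours and 9 minutes leg 2 → 8:02 AM UTC (Dec 26).
Halborough is UTC+9:30, so local arrival = 8:02 AM + 9:30 = 5:32 PM on Dec 26.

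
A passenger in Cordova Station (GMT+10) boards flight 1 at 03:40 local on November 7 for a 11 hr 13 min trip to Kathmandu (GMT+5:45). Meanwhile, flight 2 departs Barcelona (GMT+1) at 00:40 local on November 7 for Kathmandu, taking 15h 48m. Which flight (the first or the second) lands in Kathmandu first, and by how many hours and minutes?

the first, by 10 hours 35 minutes

Flight 1 in UTC: 03:40 − 10:00 = 17:40 on Nov 6.
+11 hours 13 minutes → arrive 04:53 UTC on Nov 7.
Flight 2 in UTC: 00:40 − 1:00 = 23:40 on Nov 6.
+15 hours 48 minutes → arrive 15:28 UTC on Nov 7.
Flight 1 lands earlier by 10 hours 35 minutes.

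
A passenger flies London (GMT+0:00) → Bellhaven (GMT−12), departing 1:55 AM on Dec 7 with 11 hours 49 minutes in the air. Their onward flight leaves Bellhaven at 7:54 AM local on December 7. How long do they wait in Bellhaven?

6 hours 10 minutes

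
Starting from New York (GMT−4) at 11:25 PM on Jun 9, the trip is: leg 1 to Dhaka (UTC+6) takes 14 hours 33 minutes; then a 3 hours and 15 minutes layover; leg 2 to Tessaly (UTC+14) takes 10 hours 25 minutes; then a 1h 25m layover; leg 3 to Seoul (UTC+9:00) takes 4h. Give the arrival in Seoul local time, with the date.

10:03 PM on Jun 11

Convert departure to UTC: 11:25 PM + 4:00 = 3:25 AM UTC on Jun 10.
Add 14 hours and 33 minutes leg 1 → 5:58 PM UTC.
Add 3 hours 15 minutes layover in Dhaka → 9:13 PM UTC.
Add 10 hours 25 minutes leg 2 → 7:38 AM UTC (Jun 11).
Add 1 hour and 25 minutes layover in Tessaly → 9:03 AM UTC.
Add 4 hours leg 3 → 1:03 PM UTC.
Seoul is UTC+9:00, so local arrival = 1:03 PM + 9:00 = 10:03 PM on Jun 11.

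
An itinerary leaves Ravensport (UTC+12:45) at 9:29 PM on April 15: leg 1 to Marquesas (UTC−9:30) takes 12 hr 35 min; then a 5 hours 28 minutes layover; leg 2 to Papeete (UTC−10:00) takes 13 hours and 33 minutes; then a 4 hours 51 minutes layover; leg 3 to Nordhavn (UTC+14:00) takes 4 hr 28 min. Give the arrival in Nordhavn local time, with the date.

3:39 PM on Apr 17

Convert departure to UTC: 9:29 PM − 12:45 = 8:44 AM UTC on Apr 15.
Add 12 hours 35 minutes leg 1 → 9:19 PM UTC.
Add 5 hours and 28 minutes layover in Marquesas → 2:47 AM UTC (Apr 16).
Add 13 hours 33 minutes leg 2 → 4:20 PM UTC.
Add 4 hours and 51 minutes layover in Papeete → 9:11 PM UTC.
Add 4 hours 28 minutes leg 3 → 1:39 AM UTC (Apr 17).
Nordhavn is UTC+14:00, so local arrival = 1:39 AM + 14:00 = 3:39 PM on Apr 17.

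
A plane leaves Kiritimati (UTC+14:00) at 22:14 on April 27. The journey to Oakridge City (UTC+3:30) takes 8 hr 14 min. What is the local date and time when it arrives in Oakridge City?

Convert departure to UTC: 22:14 − 14:00 = 08:14 UTC on Apr 27.
Add 8 hours and 14 minutes travel time → 16:28 UTC.
Oakridge City is UTC+3:30, so local arrival = 16:28 + 3:30 = 19:58 on Apr 27.

19:58 on April 27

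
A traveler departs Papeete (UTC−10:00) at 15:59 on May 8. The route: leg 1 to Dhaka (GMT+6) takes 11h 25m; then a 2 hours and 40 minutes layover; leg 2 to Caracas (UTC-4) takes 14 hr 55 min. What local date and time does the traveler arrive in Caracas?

02:59 on May 10

Convert departure to UTC: 15:59 + 10:00 = 01:59 UTC on May 9.
Add 11 hours 25 minutes leg 1 → 13:24 UTC.
Add 2 hours 40 minutes layover in Dhaka → 16:04 UTC.
Add 14 hours and 55 minutes leg 2 → 06:59 UTC (May 10).
Caracas is UTC−4:00, so local arrival = 06:59 − 4:00 = 02:59 on May 10.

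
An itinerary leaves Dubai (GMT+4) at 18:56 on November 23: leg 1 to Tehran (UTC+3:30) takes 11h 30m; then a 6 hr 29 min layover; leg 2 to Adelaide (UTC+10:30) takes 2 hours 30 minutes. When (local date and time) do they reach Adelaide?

Convert departure to UTC: 18:56 − 4:00 = 14:56 UTC on Nov 23.
Add 11 hours 30 minutes leg 1 → 02:26 UTC (Nov 24).
Add 6 hours 29 minutes layover in Tehran → 08:55 UTC.
Add 2 hours 30 minutes leg 2 → 11:25 UTC.
Adelaide is UTC+10:30, so local arrival = 11:25 + 10:30 = 21:55 on Nov 24.

21:55 on November 24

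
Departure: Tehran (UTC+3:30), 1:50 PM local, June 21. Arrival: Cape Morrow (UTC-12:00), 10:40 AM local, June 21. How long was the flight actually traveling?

12 hours 20 minutes

Cape Morrow is 15:30 behind Tehran.
Clock-face elapsed time (ignoring zones) is −3 hours 10 minutes.
Actual elapsed = −3 hours 10 minutes + 15:30 = 12 hours 20 minutes.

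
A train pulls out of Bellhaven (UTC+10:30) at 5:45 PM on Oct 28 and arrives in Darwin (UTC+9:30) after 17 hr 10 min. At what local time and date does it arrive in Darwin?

9:55 AM on October 29

Darwin is 1:00 behind Bellhaven.
After 17 hours 10 minutes it is 10:55 AM (Oct 29) in Bellhaven.
Shift by the zone difference: 10:55 AM − 1:00 = 9:55 AM on Oct 29 in Darwin.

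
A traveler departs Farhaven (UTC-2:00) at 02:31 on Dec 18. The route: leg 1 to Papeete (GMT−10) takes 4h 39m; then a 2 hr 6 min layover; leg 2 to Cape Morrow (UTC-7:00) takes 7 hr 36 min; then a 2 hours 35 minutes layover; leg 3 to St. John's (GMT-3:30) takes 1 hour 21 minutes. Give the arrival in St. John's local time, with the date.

19:18 on Dec 18

Convert departure to UTC: 02:31 + 2:00 = 04:31 UTC on Dec 18.
Add 4 hours 39 minutes leg 1 → 09:10 UTC.
Add 2 hours and 6 minutes layover in Papeete → 11:16 UTC.
Add 7 hours and 36 minutes leg 2 → 18:52 UTC.
Add 2 hours and 35 minutes layover in Cape Morrow → 21:27 UTC.
Add 1 hour and 21 minutes leg 3 → 22:48 UTC.
St. John's is UTC−3:30, so local arrival = 22:48 − 3:30 = 19:18 on Dec 18.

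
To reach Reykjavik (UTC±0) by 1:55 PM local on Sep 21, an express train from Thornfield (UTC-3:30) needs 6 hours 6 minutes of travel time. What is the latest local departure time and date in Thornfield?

Target arrival is already UTC: 1:55 PM on Sep 21.
Subtract 6 hours 6 minutes → departure 7:49 AM UTC on Sep 21.
Thornfield is UTC−3:30: 7:49 AM − 3:30 = 4:19 AM on Sep 21.

4:19 AM on September 21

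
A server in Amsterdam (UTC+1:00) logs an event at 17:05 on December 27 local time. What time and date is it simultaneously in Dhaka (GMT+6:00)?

In UTC: 17:05 − 1:00 = 16:05 on Dec 27.
Dhaka is UTC+6:00: 16:05 + 6:00 = 22:05 on Dec 27.

22:05 on December 27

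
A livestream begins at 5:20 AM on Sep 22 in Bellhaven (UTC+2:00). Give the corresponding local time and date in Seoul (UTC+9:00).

In UTC: 5:20 AM − 2:00 = 3:20 AM on Sep 22.
Seoul is UTC+9:00: 3:20 AM + 9:00 = 12:20 PM on Sep 22.

12:20 PM on September 22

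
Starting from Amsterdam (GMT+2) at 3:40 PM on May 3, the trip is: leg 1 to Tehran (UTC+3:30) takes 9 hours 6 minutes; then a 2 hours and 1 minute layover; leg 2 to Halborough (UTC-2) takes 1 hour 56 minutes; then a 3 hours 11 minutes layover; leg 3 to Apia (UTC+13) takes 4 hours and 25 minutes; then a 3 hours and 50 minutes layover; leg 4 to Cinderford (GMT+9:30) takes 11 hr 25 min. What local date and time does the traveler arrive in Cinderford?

11:04 AM on May 5

Convert departure to UTC: 3:40 PM − 2:00 = 1:40 PM UTC on May 3.
Add 9 hours 6 minutes leg 1 → 10:46 PM UTC.
Add 2 hours 1 minute layover in Tehran → 12:47 AM UTC (May 4).
Add 1 hour and 56 minutes leg 2 → 2:43 AM UTC.
Add 3 hours and 11 minutes layover in Halborough → 5:54 AM UTC.
Add 4 hours and 25 minutes leg 3 → 10:19 AM UTC.
Add 3 hours 50 minutes layover in Apia → 2:09 PM UTC.
Add 11 hours and 25 minutes leg 4 → 1:34 AM UTC (May 5).
Cinderford is UTC+9:30, so local arrival = 1:34 AM + 9:30 = 11:04 AM on May 5.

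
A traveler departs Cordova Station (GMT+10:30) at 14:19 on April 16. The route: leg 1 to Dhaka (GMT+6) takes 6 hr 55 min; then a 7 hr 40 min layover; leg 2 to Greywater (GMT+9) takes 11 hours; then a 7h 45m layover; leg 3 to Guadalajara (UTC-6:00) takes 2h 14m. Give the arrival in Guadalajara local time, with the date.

Convert departure to UTC: 14:19 − 10:30 = 03:49 UTC on Apr 16.
Add 6 hours 55 minutes leg 1 → 10:44 UTC.
Add 7 hours 40 minutes layover in Dhaka → 18:24 UTC.
Add 11 hours leg 2 → 05:24 UTC (Apr 17).
Add 7 hours and 45 minutes layover in Greywater → 13:09 UTC.
Add 2 hours and 14 minutes leg 3 → 15:23 UTC.
Guadalajara is UTC−6:00, so local arrival = 15:23 − 6:00 = 09:23 on Apr 17.

09:23 on April 17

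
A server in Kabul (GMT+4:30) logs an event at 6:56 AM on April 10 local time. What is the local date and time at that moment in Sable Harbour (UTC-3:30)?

10:56 PM on April 9

Sable Harbour is 8:00 behind Kabul.
Shift by the zone difference: 6:56 AM − 8:00 = 10:56 PM on Apr 9 in Sable Harbour.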